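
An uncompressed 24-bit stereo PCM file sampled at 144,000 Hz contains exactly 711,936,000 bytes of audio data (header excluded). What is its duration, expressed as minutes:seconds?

13:44

Byte rate = 144,000 × 3 × 2 = 864,000 bytes/s.
Duration = 711,936,000 / 864,000 = 824 s.
824 s = 13:44.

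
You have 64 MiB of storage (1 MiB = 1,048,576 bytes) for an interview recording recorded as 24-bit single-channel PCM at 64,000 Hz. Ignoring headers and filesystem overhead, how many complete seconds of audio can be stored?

Uncompressed byte rate = 64,000 × 3 × 1 = 192,000 bytes/s.
Capacity = 64 × 1,048,576 = 67,108,864 bytes.
67,108,864 / 192,000 ≈ 349.53 s → 349 seconds.

349 seconds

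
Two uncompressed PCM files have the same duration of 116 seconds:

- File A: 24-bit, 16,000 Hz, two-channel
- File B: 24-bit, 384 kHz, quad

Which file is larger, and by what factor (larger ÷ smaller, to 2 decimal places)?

File A: 16,000 × 3 × 2 = 96,000 bytes/s.
File B: 384,000 × 3 × 4 = 4,608,000 bytes/s.
File B is larger; ratio = 534,528,000 / 11,136,000 = 48.00.

File B, by a factor of 48.00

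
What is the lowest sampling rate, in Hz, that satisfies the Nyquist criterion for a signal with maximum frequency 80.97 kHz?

Minimum sample rate = 2 × 80,970 Hz = 161,940 Hz.

161,940 Hz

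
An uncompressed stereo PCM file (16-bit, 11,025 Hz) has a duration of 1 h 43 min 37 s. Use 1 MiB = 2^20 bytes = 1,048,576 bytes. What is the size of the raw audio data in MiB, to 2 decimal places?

261.47 MiB

Duration = 1 h 43 min 37 s = 6,217 s.
Bytes = 11,025 samples/s × 6,217 s × 2 bytes/sample × 2 ch = 274,169,700 bytes.
274,169,700 / 1,048,576 = 261.47 MiB.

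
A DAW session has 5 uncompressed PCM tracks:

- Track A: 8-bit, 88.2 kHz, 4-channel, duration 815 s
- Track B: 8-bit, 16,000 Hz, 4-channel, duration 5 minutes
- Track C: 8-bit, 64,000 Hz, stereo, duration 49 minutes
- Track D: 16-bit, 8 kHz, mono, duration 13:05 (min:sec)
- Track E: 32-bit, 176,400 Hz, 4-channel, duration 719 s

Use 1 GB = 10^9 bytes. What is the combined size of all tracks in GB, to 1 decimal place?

Track A: 88,200 × 815 × 1 × 4 = 287,532,000 bytes.
Track B: 5 minutes = 300 s; 16,000 × 300 × 1 × 4 = 19,200,000 bytes.
Track C: 49 minutes = 2,940 s; 64,000 × 2,940 × 1 × 2 = 376,320,000 bytes.
Track D: 13:05 (min:sec) = 785 s; 8,000 × 785 × 2 × 1 = 12,560,000 bytes.
Track E: 176,400 × 719 × 4 × 4 = 2,029,305,600 bytes.
Total = 2,724,917,600 bytes = 2.7 GB.

2.7 GB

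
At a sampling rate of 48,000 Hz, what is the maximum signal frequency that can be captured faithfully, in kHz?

24 kHz

Nyquist frequency = sample rate / 2 = 48,000 / 2 = 24 kHz.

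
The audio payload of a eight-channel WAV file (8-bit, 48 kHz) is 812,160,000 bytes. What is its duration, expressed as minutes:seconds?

Byte rate = 48,000 × 1 × 8 = 384,000 bytes/s.
Duration = 812,160,000 / 384,000 = 2,115 s.
2,115 s = 35:15.

35:15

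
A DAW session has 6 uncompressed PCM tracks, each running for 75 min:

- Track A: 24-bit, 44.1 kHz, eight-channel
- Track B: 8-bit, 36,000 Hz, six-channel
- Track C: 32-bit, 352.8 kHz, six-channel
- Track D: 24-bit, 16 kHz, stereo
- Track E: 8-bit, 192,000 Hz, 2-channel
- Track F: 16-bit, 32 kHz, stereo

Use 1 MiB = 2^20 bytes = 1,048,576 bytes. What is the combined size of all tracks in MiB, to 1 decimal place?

44415.7 MiB

75 min = 4,500 s.
Track A: 44,100 × 4,500 × 3 × 8 = 4,762,800,000 bytes.
Track B: 36,000 × 4,500 × 1 × 6 = 972,000,000 bytes.
Track C: 352,800 × 4,500 × 4 × 6 = 38,102,400,000 bytes.
Track D: 16,000 × 4,500 × 3 × 2 = 432,000,000 bytes.
Track E: 192,000 × 4,500 × 1 × 2 = 1,728,000,000 bytes.
Track F: 32,000 × 4,500 × 2 × 2 = 576,000,000 bytes.
Total = 46,573,200,000 bytes = 44415.7 MiB.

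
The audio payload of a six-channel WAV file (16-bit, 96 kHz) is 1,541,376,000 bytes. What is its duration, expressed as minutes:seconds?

22:18

Byte rate = 96,000 × 2 × 6 = 1,152,000 bytes/s.
Duration = 1,541,376,000 / 1,152,000 = 1,338 s.
1,338 s = 22:18.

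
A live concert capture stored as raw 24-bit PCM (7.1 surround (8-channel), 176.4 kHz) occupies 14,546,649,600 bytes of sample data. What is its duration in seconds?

Byte rate = 176,400 × 3 × 8 = 4,233,600 bytes/s.
Duration = 14,546,649,600 / 4,233,600 = 3,436 s.

3,436 seconds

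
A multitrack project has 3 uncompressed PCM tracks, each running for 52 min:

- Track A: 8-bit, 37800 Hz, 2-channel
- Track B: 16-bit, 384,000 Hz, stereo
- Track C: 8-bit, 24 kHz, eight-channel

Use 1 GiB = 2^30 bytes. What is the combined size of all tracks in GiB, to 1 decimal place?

5.2 GiB

52 min = 3,120 s.
Track A: 37,800 × 3,120 × 1 × 2 = 235,872,000 bytes.
Track B: 384,000 × 3,120 × 2 × 2 = 4,792,320,000 bytes.
Track C: 24,000 × 3,120 × 1 × 8 = 599,040,000 bytes.
Total = 5,627,232,000 bytes = 5.2 GiB.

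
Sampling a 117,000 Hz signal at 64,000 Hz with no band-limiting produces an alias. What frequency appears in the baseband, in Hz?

Nyquist = 64,000/2 = 32,000 Hz; 117,000 Hz exceeds it.
Alias = |117,000 − 2×64,000| = |117,000 − 128,000| = 11,000 Hz.

11,000 Hz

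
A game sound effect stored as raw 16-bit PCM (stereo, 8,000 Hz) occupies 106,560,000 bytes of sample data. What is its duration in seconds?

Byte rate = 8,000 × 2 × 2 = 32,000 bytes/s.
Duration = 106,560,000 / 32,000 = 3,330 s.

3,330 seconds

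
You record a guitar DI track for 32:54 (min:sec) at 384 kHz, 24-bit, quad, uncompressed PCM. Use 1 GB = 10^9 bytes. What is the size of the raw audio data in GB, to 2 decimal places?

9.10 GB

Duration = 32:54 (min:sec) = 1,974 s.
Bytes = 384,000 samples/s × 1,974 s × 3 bytes/sample × 4 ch = 9,096,192,000 bytes.
9,096,192,000 / 1,000,000,000 = 9.10 GB.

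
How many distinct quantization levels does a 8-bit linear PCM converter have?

256 levels

2^8 = 256.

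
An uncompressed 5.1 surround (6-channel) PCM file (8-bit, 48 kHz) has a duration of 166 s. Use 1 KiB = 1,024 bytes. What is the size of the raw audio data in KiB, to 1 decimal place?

Bytes = 48,000 samples/s × 166 s × 1 bytes/sample × 6 ch = 47,808,000 bytes.
47,808,000 / 1,024 = 46687.5 KiB.

46687.5 KiB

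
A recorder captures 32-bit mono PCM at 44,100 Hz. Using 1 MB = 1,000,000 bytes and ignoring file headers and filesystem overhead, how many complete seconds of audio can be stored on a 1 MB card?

5 seconds

Uncompressed byte rate = 44,100 × 4 × 1 = 176,400 bytes/s.
Capacity = 1 × 1,000,000 = 1,000,000 bytes.
1,000,000 / 176,400 ≈ 5.67 s → 5 seconds.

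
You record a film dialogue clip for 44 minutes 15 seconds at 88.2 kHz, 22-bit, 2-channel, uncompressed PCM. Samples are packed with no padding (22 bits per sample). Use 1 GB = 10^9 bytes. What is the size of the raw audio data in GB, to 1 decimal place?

Duration = 44 minutes 15 seconds = 2,655 s.
Bits = 88,200 × 2,655 × 22 × 2 = 10,303,524,000 bits = 1,287,940,500 bytes.
1,287,940,500 / 1,000,000,000 = 1.3 GB.

1.3 GB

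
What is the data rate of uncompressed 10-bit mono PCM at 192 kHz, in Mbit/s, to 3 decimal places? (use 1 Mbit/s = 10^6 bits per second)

1.920 Mbit/s

Bit rate = 192,000 × 10 × 1 = 1,920,000 bits/s.
= 1.920 Mbit/s.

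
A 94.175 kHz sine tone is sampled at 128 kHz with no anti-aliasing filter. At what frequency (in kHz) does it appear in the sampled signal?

33.825 kHz

Nyquist = 128,000/2 = 64,000 Hz; 94,175 Hz exceeds it.
Alias = |94,175 − 1×128,000| = |94,175 − 128,000| = 33,825 Hz = 33.825 kHz.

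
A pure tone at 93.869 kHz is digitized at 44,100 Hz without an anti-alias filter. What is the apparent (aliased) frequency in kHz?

Nyquist = 44,100/2 = 22,050 Hz; 93,869 Hz exceeds it.
Alias = |93,869 − 2×44,100| = |93,869 − 88,200| = 5,669 Hz = 5.669 kHz.

5.669 kHz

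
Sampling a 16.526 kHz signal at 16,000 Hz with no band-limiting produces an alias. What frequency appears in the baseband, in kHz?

0.526 kHz

Nyquist = 16,000/2 = 8,000 Hz; 16,526 Hz exceeds it.
Alias = |16,526 − 1×16,000| = |16,526 − 16,000| = 526 Hz = 0.526 kHz.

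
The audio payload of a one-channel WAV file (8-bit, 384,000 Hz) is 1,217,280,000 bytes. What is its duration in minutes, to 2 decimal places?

Byte rate = 384,000 × 1 × 1 = 384,000 bytes/s.
Duration = 1,217,280,000 / 384,000 = 3,170 s.
3,170 s / 60 = 52.83 minutes.

52.83 minutes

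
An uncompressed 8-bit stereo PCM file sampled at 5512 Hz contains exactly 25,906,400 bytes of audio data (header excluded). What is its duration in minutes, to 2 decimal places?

39.17 minutes

Byte rate = 5,512 × 1 × 2 = 11,024 bytes/s.
Duration = 25,906,400 / 11,024 = 2,350 s.
2,350 s / 60 = 39.17 minutes.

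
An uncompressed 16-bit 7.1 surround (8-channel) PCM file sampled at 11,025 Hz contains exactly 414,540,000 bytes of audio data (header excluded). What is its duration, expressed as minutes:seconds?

39:10

Byte rate = 11,025 × 2 × 8 = 176,400 bytes/s.
Duration = 414,540,000 / 176,400 = 2,350 s.
2,350 s = 39:10.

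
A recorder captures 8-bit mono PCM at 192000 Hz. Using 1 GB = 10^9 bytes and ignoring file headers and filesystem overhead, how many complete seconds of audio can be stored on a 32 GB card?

166,666 seconds

Uncompressed byte rate = 192,000 × 1 × 1 = 192,000 bytes/s.
Capacity = 32 × 1,000,000,000 = 32,000,000,000 bytes.
32,000,000,000 / 192,000 ≈ 166666.67 s → 166,666 seconds.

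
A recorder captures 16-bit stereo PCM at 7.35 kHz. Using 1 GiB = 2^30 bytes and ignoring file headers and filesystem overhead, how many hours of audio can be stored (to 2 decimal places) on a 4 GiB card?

Uncompressed byte rate = 7,350 × 2 × 2 = 29,400 bytes/s.
Capacity = 4 × 1,073,741,824 = 4,294,967,296 bytes.
4,294,967,296 / 29,400 ≈ 146087.32 s → 40.58 hours.

40.58 hours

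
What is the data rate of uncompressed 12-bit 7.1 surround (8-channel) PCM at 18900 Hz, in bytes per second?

226,800 bytes/s

Bit rate = 18,900 × 12 × 8 = 1,814,400 bits/s.
1,814,400 / 8 = 226,800 bytes/s.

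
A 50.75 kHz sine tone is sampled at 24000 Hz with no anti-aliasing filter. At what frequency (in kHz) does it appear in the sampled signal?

2.75 kHz

Nyquist = 24,000/2 = 12,000 Hz; 50,750 Hz exceeds it.
Alias = |50,750 − 2×24,000| = |50,750 − 48,000| = 2,750 Hz = 2.75 kHz.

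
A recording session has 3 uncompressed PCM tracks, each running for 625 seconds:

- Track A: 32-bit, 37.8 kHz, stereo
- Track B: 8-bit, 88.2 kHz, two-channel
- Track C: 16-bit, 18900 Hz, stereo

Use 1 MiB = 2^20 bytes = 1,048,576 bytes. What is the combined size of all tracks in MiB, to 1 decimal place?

Track A: 37,800 × 625 × 4 × 2 = 189,000,000 bytes.
Track B: 88,200 × 625 × 1 × 2 = 110,250,000 bytes.
Track C: 18,900 × 625 × 2 × 2 = 47,250,000 bytes.
Total = 346,500,000 bytes = 330.4 MiB.

330.4 MiB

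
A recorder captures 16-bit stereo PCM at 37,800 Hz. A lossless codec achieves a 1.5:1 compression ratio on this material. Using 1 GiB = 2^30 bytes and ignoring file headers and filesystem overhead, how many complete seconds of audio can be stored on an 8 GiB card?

Uncompressed byte rate = 37,800 × 2 × 2 = 151,200 bytes/s.
After 1.5:1 compression, effective rate ≈ 100800 bytes/s.
Capacity = 8 × 1,073,741,824 = 8,589,934,592 bytes.
8,589,934,592 / effective rate ≈ 85217.61 s → 85,217 seconds.

85,217 seconds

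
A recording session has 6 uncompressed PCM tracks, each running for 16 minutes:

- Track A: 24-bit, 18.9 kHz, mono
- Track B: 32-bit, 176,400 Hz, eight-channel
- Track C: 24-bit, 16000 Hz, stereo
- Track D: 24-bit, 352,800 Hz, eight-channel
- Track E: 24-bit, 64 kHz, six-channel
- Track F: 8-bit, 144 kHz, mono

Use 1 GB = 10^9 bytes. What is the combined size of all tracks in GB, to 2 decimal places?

16 minutes = 960 s.
Track A: 18,900 × 960 × 3 × 1 = 54,432,000 bytes.
Track B: 176,400 × 960 × 4 × 8 = 5,419,008,000 bytes.
Track C: 16,000 × 960 × 3 × 2 = 92,160,000 bytes.
Track D: 352,800 × 960 × 3 × 8 = 8,128,512,000 bytes.
Track E: 64,000 × 960 × 3 × 6 = 1,105,920,000 bytes.
Track F: 144,000 × 960 × 1 × 1 = 138,240,000 bytes.
Total = 14,938,272,000 bytes = 14.94 GB.

14.94 GB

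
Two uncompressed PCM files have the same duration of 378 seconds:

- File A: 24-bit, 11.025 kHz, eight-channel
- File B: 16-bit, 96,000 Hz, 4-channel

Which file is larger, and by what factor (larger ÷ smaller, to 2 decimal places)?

File B, by a factor of 2.90

File A: 11,025 × 3 × 8 = 264,600 bytes/s.
File B: 96,000 × 2 × 4 = 768,000 bytes/s.
File B is larger; ratio = 290,304,000 / 100,018,800 = 2.90.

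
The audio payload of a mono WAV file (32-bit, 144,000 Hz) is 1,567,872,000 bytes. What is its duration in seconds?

2,722 seconds

Byte rate = 144,000 × 4 × 1 = 576,000 bytes/s.
Duration = 1,567,872,000 / 576,000 = 2,722 s.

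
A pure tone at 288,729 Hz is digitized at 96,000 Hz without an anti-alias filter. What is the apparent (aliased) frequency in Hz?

Nyquist = 96,000/2 = 48,000 Hz; 288,729 Hz exceeds it.
Alias = |288,729 − 3×96,000| = |288,729 − 288,000| = 729 Hz.

729 Hz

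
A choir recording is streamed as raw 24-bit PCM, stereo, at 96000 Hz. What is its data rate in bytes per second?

576,000 bytes/s

Bit rate = 96,000 × 24 × 2 = 4,608,000 bits/s.
4,608,000 / 8 = 576,000 bytes/s.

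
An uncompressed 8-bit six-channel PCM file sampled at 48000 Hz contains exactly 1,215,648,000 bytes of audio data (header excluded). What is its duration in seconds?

Byte rate = 48,000 × 1 × 6 = 288,000 bytes/s.
Duration = 1,215,648,000 / 288,000 = 4,221 s.

4,221 seconds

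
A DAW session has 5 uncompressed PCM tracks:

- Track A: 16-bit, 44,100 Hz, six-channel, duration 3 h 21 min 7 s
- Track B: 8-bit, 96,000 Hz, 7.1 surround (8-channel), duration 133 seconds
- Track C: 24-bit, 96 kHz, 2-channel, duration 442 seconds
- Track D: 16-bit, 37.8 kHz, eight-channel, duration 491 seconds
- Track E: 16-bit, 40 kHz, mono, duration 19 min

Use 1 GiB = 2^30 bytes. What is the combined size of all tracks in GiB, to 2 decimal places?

6.64 GiB

Track A: 3 h 21 min 7 s = 12,067 s; 44,100 × 12,067 × 2 × 6 = 6,385,856,400 bytes.
Track B: 96,000 × 133 × 1 × 8 = 102,144,000 bytes.
Track C: 96,000 × 442 × 3 × 2 = 254,592,000 bytes.
Track D: 37,800 × 491 × 2 × 8 = 296,956,800 bytes.
Track E: 19 min = 1,140 s; 40,000 × 1,140 × 2 × 1 = 91,200,000 bytes.
Total = 7,130,749,200 bytes = 6.64 GiB.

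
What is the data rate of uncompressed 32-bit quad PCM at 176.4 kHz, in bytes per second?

Bit rate = 176,400 × 32 × 4 = 22,579,200 bits/s.
22,579,200 / 8 = 2,822,400 bytes/s.

2,822,400 bytes/s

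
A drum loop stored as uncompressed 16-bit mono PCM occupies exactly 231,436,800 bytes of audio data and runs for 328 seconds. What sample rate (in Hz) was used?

Bytes = sample_rate × seconds × bytes_per_sample × channels.
sample_rate = 231,436,800 / (328 × 2 × 1) = 231,436,800 / 656 = 352,800 Hz.

352,800 Hz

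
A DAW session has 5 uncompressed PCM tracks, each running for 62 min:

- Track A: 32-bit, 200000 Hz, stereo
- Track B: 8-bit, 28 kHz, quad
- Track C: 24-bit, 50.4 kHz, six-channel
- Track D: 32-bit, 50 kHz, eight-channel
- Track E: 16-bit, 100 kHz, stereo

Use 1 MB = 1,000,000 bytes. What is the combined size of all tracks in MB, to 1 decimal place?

17183.4 MB

62 min = 3,720 s.
Track A: 200,000 × 3,720 × 4 × 2 = 5,952,000,000 bytes.
Track B: 28,000 × 3,720 × 1 × 4 = 416,640,000 bytes.
Track C: 50,400 × 3,720 × 3 × 6 = 3,374,784,000 bytes.
Track D: 50,000 × 3,720 × 4 × 8 = 5,952,000,000 bytes.
Track E: 100,000 × 3,720 × 2 × 2 = 1,488,000,000 bytes.
Total = 17,183,424,000 bytes = 17183.4 MB.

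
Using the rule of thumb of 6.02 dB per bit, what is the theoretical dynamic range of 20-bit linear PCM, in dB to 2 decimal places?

120.40 dB

20 × 6.02 = 120.40 dB.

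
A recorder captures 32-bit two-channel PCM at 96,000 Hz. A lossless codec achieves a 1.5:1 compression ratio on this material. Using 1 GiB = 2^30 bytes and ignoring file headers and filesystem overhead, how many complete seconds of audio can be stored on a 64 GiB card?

134,217 seconds

Uncompressed byte rate = 96,000 × 4 × 2 = 768,000 bytes/s.
After 1.5:1 compression, effective rate ≈ 512000 bytes/s.
Capacity = 64 × 1,073,741,824 = 68,719,476,736 bytes.
68,719,476,736 / effective rate ≈ 134217.73 s → 134,217 seconds.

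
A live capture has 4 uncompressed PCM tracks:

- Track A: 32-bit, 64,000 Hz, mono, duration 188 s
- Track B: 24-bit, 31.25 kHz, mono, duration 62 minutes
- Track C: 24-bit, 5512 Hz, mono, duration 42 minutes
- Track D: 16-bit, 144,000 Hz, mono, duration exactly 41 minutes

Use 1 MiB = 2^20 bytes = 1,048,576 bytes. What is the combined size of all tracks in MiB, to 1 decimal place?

1093.9 MiB

Track A: 64,000 × 188 × 4 × 1 = 48,128,000 bytes.
Track B: 62 minutes = 3,720 s; 31,250 × 3,720 × 3 × 1 = 348,750,000 bytes.
Track C: 42 minutes = 2,520 s; 5,512 × 2,520 × 3 × 1 = 41,670,720 bytes.
Track D: exactly 41 minutes = 2,460 s; 144,000 × 2,460 × 2 × 1 = 708,480,000 bytes.
Total = 1,147,028,720 bytes = 1093.9 MiB.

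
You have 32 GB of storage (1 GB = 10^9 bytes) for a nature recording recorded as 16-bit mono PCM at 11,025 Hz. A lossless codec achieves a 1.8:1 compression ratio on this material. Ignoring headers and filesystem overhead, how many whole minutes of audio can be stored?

43,537 minutes

Uncompressed byte rate = 11,025 × 2 × 1 = 22,050 bytes/s.
After 1.8:1 compression, effective rate ≈ 12250 bytes/s.
Capacity = 32 × 1,000,000,000 = 32,000,000,000 bytes.
32,000,000,000 / effective rate ≈ 2612244.9 s → 43,537 minutes.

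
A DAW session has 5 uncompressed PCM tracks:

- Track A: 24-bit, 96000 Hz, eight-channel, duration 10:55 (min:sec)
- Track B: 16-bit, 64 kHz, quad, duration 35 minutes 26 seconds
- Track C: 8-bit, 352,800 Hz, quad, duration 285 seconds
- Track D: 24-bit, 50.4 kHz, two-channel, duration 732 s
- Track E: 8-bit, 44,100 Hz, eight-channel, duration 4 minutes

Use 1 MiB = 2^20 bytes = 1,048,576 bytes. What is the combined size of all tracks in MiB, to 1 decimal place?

3152.7 MiB

Track A: 10:55 (min:sec) = 655 s; 96,000 × 655 × 3 × 8 = 1,509,120,000 bytes.
Track B: 35 minutes 26 seconds = 2,126 s; 64,000 × 2,126 × 2 × 4 = 1,088,512,000 bytes.
Track C: 352,800 × 285 × 1 × 4 = 402,192,000 bytes.
Track D: 50,400 × 732 × 3 × 2 = 221,356,800 bytes.
Track E: 4 minutes = 240 s; 44,100 × 240 × 1 × 8 = 84,672,000 bytes.
Total = 3,305,852,800 bytes = 3152.7 MiB.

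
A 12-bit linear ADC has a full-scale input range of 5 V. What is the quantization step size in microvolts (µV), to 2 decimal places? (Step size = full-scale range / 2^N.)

1220.70 µV

5 V / 2^12 = 5 / 4,096 V = 1220.70 µV.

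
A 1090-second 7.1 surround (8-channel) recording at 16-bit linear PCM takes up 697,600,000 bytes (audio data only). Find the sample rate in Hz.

40,000 Hz

Bytes = sample_rate × seconds × bytes_per_sample × channels.
sample_rate = 697,600,000 / (1,090 × 2 × 8) = 697,600,000 / 17,440 = 40,000 Hz.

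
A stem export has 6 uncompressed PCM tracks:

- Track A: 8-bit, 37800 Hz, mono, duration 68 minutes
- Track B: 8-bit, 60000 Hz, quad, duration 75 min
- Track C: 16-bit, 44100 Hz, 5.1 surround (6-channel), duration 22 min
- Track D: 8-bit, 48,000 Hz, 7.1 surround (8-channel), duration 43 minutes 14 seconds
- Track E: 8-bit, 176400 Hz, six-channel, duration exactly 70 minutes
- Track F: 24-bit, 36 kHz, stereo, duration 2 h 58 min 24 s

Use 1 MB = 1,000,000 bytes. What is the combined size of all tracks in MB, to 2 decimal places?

Track A: 68 minutes = 4,080 s; 37,800 × 4,080 × 1 × 1 = 154,224,000 bytes.
Track B: 75 min = 4,500 s; 60,000 × 4,500 × 1 × 4 = 1,080,000,000 bytes.
Track C: 22 min = 1,320 s; 44,100 × 1,320 × 2 × 6 = 698,544,000 bytes.
Track D: 43 minutes 14 seconds = 2,594 s; 48,000 × 2,594 × 1 × 8 = 996,096,000 bytes.
Track E: exactly 70 minutes = 4,200 s; 176,400 × 4,200 × 1 × 6 = 4,445,280,000 bytes.
Track F: 2 h 58 min 24 s = 10,704 s; 36,000 × 10,704 × 3 × 2 = 2,312,064,000 bytes.
Total = 9,686,208,000 bytes = 9686.21 MB.

9686.21 MB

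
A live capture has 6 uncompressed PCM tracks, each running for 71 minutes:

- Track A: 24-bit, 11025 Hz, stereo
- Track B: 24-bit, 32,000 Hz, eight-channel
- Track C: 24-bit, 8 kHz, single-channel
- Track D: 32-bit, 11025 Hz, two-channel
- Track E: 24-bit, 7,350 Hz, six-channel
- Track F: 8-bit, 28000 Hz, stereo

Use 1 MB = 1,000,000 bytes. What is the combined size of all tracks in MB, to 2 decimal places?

4833.61 MB

71 minutes = 4,260 s.
Track A: 11,025 × 4,260 × 3 × 2 = 281,799,000 bytes.
Track B: 32,000 × 4,260 × 3 × 8 = 3,271,680,000 bytes.
Track C: 8,000 × 4,260 × 3 × 1 = 102,240,000 bytes.
Track D: 11,025 × 4,260 × 4 × 2 = 375,732,000 bytes.
Track E: 7,350 × 4,260 × 3 × 6 = 563,598,000 bytes.
Track F: 28,000 × 4,260 × 1 × 2 = 238,560,000 bytes.
Total = 4,833,609,000 bytes = 4833.61 MB.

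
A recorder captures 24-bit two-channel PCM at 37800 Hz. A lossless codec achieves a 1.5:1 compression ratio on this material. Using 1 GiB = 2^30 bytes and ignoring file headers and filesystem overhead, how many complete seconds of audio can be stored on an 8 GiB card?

Uncompressed byte rate = 37,800 × 3 × 2 = 226,800 bytes/s.
After 1.5:1 compression, effective rate ≈ 151200 bytes/s.
Capacity = 8 × 1,073,741,824 = 8,589,934,592 bytes.
8,589,934,592 / effective rate ≈ 56811.74 s → 56,811 seconds.

56,811 seconds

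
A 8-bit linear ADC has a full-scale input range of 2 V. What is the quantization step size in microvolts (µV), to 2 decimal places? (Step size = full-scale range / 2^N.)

7812.50 µV

2 V / 2^8 = 2 / 256 V = 7812.50 µV.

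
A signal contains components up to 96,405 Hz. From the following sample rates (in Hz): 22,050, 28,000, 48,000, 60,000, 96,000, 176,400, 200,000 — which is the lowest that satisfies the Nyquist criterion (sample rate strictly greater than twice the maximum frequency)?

200,000 Hz

Need sample rate > 2 × 96,405 = 192,810 Hz.
Lowest listed rate above 192,810 Hz is 200,000 Hz.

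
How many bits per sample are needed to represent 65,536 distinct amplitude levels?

log2(65,536) = 16.

16 bits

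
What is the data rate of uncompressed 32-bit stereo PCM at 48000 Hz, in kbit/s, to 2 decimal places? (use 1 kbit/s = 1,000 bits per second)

3072.00 kbit/s

Bit rate = 48,000 × 32 × 2 = 3,072,000 bits/s.
= 3072.00 kbit/s.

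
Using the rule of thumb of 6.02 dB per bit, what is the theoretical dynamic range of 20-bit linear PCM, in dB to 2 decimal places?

120.40 dB

20 × 6.02 = 120.40 dB.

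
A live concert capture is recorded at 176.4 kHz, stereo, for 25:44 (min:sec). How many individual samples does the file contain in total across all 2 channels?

544,723,200 samples

25:44 (min:sec) = 1,544 s.
176,400 × 1,544 s × 2 ch = 544,723,200 samples.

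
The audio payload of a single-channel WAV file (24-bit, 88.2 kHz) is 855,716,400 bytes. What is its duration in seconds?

3,234 seconds

Byte rate = 88,200 × 3 × 1 = 264,600 bytes/s.
Duration = 855,716,400 / 264,600 = 3,234 s.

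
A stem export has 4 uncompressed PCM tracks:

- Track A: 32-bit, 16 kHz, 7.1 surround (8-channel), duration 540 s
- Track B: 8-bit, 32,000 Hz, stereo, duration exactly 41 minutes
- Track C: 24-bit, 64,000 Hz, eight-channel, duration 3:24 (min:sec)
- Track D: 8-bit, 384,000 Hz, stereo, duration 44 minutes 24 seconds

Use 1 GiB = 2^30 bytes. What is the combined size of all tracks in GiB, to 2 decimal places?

Track A: 16,000 × 540 × 4 × 8 = 276,480,000 bytes.
Track B: exactly 41 minutes = 2,460 s; 32,000 × 2,460 × 1 × 2 = 157,440,000 bytes.
Track C: 3:24 (min:sec) = 204 s; 64,000 × 204 × 3 × 8 = 313,344,000 bytes.
Track D: 44 minutes 24 seconds = 2,664 s; 384,000 × 2,664 × 1 × 2 = 2,045,952,000 bytes.
Total = 2,793,216,000 bytes = 2.60 GiB.

2.60 GiB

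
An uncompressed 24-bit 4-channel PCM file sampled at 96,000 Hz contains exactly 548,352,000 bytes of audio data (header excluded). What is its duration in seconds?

476 seconds

Byte rate = 96,000 × 3 × 4 = 1,152,000 bytes/s.
Duration = 548,352,000 / 1,152,000 = 476 s.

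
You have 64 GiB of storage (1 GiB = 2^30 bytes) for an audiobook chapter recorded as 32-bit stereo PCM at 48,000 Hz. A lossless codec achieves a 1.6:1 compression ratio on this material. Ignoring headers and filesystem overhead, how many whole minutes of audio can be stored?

4,772 minutes

Uncompressed byte rate = 48,000 × 4 × 2 = 384,000 bytes/s.
After 1.6:1 compression, effective rate ≈ 240000 bytes/s.
Capacity = 64 × 1,073,741,824 = 68,719,476,736 bytes.
68,719,476,736 / effective rate ≈ 286331.15 s → 4,772 minutes.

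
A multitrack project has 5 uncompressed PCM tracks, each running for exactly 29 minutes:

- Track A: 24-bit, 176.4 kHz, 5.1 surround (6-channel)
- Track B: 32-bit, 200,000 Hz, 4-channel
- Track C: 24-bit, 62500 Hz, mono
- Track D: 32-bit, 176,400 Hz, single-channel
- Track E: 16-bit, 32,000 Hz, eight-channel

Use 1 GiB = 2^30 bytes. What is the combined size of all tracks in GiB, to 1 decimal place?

12.6 GiB

exactly 29 minutes = 1,740 s.
Track A: 176,400 × 1,740 × 3 × 6 = 5,524,848,000 bytes.
Track B: 200,000 × 1,740 × 4 × 4 = 5,568,000,000 bytes.
Track C: 62,500 × 1,740 × 3 × 1 = 326,250,000 bytes.
Track D: 176,400 × 1,740 × 4 × 1 = 1,227,744,000 bytes.
Track E: 32,000 × 1,740 × 2 × 8 = 890,880,000 bytes.
Total = 13,537,722,000 bytes = 12.6 GiB.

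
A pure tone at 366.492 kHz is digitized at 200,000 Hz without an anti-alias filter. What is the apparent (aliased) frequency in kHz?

33.508 kHz

Nyquist = 200,000/2 = 100,000 Hz; 366,492 Hz exceeds it.
Alias = |366,492 − 2×200,000| = |366,492 − 400,000| = 33,508 Hz = 33.508 kHz.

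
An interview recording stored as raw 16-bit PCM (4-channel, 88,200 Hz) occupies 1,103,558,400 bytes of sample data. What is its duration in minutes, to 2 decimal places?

Byte rate = 88,200 × 2 × 4 = 705,600 bytes/s.
Duration = 1,103,558,400 / 705,600 = 1,564 s.
1,564 s / 60 = 26.07 minutes.

26.07 minutes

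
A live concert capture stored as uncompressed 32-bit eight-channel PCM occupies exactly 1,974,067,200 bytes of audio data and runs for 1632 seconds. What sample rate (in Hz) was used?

37,800 Hz

Bytes = sample_rate × seconds × bytes_per_sample × channels.
sample_rate = 1,974,067,200 / (1,632 × 4 × 8) = 1,974,067,200 / 52,224 = 37,800 Hz.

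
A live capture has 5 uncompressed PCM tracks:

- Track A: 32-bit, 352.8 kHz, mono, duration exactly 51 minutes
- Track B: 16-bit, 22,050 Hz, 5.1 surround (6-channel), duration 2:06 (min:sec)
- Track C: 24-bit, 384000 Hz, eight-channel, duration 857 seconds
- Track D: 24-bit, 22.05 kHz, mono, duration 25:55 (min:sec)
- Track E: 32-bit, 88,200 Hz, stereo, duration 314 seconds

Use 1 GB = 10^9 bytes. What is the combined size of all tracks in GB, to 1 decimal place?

12.6 GB

Track A: exactly 51 minutes = 3,060 s; 352,800 × 3,060 × 4 × 1 = 4,318,272,000 bytes.
Track B: 2:06 (min:sec) = 126 s; 22,050 × 126 × 2 × 6 = 33,339,600 bytes.
Track C: 384,000 × 857 × 3 × 8 = 7,898,112,000 bytes.
Track D: 25:55 (min:sec) = 1,555 s; 22,050 × 1,555 × 3 × 1 = 102,863,250 bytes.
Track E: 88,200 × 314 × 4 × 2 = 221,558,400 bytes.
Total = 12,574,145,250 bytes = 12.6 GB.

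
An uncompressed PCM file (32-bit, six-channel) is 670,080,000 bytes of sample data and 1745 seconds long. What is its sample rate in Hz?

16,000 Hz

Bytes = sample_rate × seconds × bytes_per_sample × channels.
sample_rate = 670,080,000 / (1,745 × 4 × 6) = 670,080,000 / 41,880 = 16,000 Hz.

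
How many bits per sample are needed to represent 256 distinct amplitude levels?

log2(256) = 8.

8 bits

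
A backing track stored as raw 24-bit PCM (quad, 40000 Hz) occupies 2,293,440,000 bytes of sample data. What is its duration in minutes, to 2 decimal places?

Byte rate = 40,000 × 3 × 4 = 480,000 bytes/s.
Duration = 2,293,440,000 / 480,000 = 4,778 s.
4,778 s / 60 = 79.63 minutes.

79.63 minutes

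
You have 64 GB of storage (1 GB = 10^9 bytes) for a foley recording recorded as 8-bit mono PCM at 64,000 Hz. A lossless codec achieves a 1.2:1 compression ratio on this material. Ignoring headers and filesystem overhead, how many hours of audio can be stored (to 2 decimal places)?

333.33 hours

Uncompressed byte rate = 64,000 × 1 × 1 = 64,000 bytes/s.
After 1.2:1 compression, effective rate ≈ 53333.33 bytes/s.
Capacity = 64 × 1,000,000,000 = 64,000,000,000 bytes.
64,000,000,000 / effective rate ≈ 1200000 s → 333.33 hours.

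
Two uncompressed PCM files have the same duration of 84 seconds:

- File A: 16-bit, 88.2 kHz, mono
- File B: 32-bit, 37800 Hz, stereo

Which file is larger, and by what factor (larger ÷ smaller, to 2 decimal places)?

File B, by a factor of 1.71

File A: 88,200 × 2 × 1 = 176,400 bytes/s.
File B: 37,800 × 4 × 2 = 302,400 bytes/s.
File B is larger; ratio = 25,401,600 / 14,817,600 = 1.71.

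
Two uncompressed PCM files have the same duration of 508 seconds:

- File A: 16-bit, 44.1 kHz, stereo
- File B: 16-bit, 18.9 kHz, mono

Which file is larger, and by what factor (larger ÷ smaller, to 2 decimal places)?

File A, by a factor of 4.67

File A: 44,100 × 2 × 2 = 176,400 bytes/s.
File B: 18,900 × 2 × 1 = 37,800 bytes/s.
File A is larger; ratio = 89,611,200 / 19,202,400 = 4.67.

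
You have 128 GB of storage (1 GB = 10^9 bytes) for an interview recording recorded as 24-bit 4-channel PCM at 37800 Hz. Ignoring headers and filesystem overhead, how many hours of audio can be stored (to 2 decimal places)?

Uncompressed byte rate = 37,800 × 3 × 4 = 453,600 bytes/s.
Capacity = 128 × 1,000,000,000 = 128,000,000,000 bytes.
128,000,000,000 / 453,600 ≈ 282186.95 s → 78.39 hours.

78.39 hours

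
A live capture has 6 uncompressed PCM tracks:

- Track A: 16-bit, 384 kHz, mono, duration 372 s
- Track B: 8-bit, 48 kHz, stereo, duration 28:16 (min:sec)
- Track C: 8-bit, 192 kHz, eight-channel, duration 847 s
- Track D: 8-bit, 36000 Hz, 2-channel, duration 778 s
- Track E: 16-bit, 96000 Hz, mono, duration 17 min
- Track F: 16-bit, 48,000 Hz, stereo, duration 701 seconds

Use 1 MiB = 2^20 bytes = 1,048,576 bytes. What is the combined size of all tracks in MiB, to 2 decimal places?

2037.00 MiB

Track A: 384,000 × 372 × 2 × 1 = 285,696,000 bytes.
Track B: 28:16 (min:sec) = 1,696 s; 48,000 × 1,696 × 1 × 2 = 162,816,000 bytes.
Track C: 192,000 × 847 × 1 × 8 = 1,300,992,000 bytes.
Track D: 36,000 × 778 × 1 × 2 = 56,016,000 bytes.
Track E: 17 min = 1,020 s; 96,000 × 1,020 × 2 × 1 = 195,840,000 bytes.
Track F: 48,000 × 701 × 2 × 2 = 134,592,000 bytes.
Total = 2,135,952,000 bytes = 2037.00 MiB.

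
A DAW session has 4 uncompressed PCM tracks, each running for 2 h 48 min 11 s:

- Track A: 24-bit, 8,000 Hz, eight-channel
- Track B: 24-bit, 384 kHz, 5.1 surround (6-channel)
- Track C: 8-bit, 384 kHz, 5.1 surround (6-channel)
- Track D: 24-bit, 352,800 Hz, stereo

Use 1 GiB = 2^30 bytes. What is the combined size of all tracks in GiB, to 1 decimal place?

108.3 GiB

2 h 48 min 11 s = 10,091 s.
Track A: 8,000 × 10,091 × 3 × 8 = 1,937,472,000 bytes.
Track B: 384,000 × 10,091 × 3 × 6 = 69,748,992,000 bytes.
Track C: 384,000 × 10,091 × 1 × 6 = 23,249,664,000 bytes.
Track D: 352,800 × 10,091 × 3 × 2 = 21,360,628,800 bytes.
Total = 116,296,756,800 bytes = 108.3 GiB.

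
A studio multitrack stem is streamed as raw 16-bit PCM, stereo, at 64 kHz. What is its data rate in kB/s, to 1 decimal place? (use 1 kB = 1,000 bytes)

256.0 kB/s

Bit rate = 64,000 × 16 × 2 = 2,048,000 bits/s.
2,048,000 / 8 = 256,000 B/s = 256.0 kB/s.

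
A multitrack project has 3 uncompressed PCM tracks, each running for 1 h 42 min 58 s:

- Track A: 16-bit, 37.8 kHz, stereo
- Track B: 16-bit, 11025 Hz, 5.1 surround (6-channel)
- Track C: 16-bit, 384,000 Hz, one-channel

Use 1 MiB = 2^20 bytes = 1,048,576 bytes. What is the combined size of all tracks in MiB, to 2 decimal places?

1 h 42 min 58 s = 6,178 s.
Track A: 37,800 × 6,178 × 2 × 2 = 934,113,600 bytes.
Track B: 11,025 × 6,178 × 2 × 6 = 817,349,400 bytes.
Track C: 384,000 × 6,178 × 2 × 1 = 4,744,704,000 bytes.
Total = 6,496,167,000 bytes = 6195.23 MiB.

6195.23 MiB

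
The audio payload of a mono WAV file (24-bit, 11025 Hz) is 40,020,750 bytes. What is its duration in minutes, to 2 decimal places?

Byte rate = 11,025 × 3 × 1 = 33,075 bytes/s.
Duration = 40,020,750 / 33,075 = 1,210 s.
1,210 s / 60 = 20.17 minutes.

20.17 minutes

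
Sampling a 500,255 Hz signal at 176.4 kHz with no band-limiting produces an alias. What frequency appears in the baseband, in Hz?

Nyquist = 176,400/2 = 88,200 Hz; 500,255 Hz exceeds it.
Alias = |500,255 − 3×176,400| = |500,255 − 529,200| = 28,945 Hz.

28,945 Hz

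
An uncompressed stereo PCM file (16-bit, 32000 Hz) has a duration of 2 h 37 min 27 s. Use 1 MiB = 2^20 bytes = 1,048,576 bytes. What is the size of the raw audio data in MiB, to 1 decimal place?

1153.2 MiB

Duration = 2 h 37 min 27 s = 9,447 s.
Bytes = 32,000 samples/s × 9,447 s × 2 bytes/sample × 2 ch = 1,209,216,000 bytes.
1,209,216,000 / 1,048,576 = 1153.2 MiB.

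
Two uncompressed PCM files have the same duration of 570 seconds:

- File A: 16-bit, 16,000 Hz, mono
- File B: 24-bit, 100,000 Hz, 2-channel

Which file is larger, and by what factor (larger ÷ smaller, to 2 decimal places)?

File B, by a factor of 18.75

File A: 16,000 × 2 × 1 = 32,000 bytes/s.
File B: 100,000 × 3 × 2 = 600,000 bytes/s.
File B is larger; ratio = 342,000,000 / 18,240,000 = 18.75.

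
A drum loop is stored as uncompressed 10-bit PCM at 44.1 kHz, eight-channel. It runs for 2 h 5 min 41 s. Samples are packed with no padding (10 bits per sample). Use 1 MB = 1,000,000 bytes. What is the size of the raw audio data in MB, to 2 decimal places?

3325.58 MB

Duration = 2 h 5 min 41 s = 7,541 s.
Bits = 44,100 × 7,541 × 10 × 8 = 26,604,648,000 bits = 3,325,581,000 bytes.
3,325,581,000 / 1,000,000 = 3325.58 MB.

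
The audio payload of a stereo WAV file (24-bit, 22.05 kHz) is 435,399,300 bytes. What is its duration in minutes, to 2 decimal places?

54.85 minutes

Byte rate = 22,050 × 3 × 2 = 132,300 bytes/s.
Duration = 435,399,300 / 132,300 = 3,291 s.
3,291 s / 60 = 54.85 minutes.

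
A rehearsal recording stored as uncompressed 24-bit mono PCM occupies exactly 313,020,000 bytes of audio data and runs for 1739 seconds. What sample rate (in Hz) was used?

Bytes = sample_rate × seconds × bytes_per_sample × channels.
sample_rate = 313,020,000 / (1,739 × 3 × 1) = 313,020,000 / 5,217 = 60,000 Hz.

60,000 Hz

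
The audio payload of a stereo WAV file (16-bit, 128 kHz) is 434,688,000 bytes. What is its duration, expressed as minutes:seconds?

14:09

Byte rate = 128,000 × 2 × 2 = 512,000 bytes/s.
Duration = 434,688,000 / 512,000 = 849 s.
849 s = 14:09.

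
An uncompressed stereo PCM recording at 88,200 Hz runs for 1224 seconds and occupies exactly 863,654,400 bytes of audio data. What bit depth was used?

32 bits

Bytes per sample = 863,654,400 / (88,200 × 1,224 × 2) = 863,654,400 / 215,913,600 = 4.
Bit depth = 4 × 8 = 32 bits.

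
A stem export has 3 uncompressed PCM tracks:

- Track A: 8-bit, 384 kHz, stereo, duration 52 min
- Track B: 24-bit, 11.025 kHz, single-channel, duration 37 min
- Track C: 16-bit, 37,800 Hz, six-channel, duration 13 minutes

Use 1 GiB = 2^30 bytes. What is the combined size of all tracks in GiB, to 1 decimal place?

Track A: 52 min = 3,120 s; 384,000 × 3,120 × 1 × 2 = 2,396,160,000 bytes.
Track B: 37 min = 2,220 s; 11,025 × 2,220 × 3 × 1 = 73,426,500 bytes.
Track C: 13 minutes = 780 s; 37,800 × 780 × 2 × 6 = 353,808,000 bytes.
Total = 2,823,394,500 bytes = 2.6 GiB.

2.6 GiB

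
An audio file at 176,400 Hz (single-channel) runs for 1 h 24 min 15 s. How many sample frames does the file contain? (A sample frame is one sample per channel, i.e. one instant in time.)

891,702,000 sample frames

1 h 24 min 15 s = 5,055 s.
176,400 samples/s × 5,055 s = 891,702,000 frames.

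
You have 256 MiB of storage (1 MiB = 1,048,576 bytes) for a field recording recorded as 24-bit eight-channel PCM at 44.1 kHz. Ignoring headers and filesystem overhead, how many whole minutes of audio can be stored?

4 minutes

Uncompressed byte rate = 44,100 × 3 × 8 = 1,058,400 bytes/s.
Capacity = 256 × 1,048,576 = 268,435,456 bytes.
268,435,456 / 1,058,400 ≈ 253.62 s → 4 minutes.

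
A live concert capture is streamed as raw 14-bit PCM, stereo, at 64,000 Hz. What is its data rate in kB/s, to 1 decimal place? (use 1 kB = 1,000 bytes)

Bit rate = 64,000 × 14 × 2 = 1,792,000 bits/s.
1,792,000 / 8 = 224,000 B/s = 224.0 kB/s.

224.0 kB/s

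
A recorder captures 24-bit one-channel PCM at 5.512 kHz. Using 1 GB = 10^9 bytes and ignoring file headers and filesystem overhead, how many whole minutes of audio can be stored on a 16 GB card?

16,126 minutes

Uncompressed byte rate = 5,512 × 3 × 1 = 16,536 bytes/s.
Capacity = 16 × 1,000,000,000 = 16,000,000,000 bytes.
16,000,000,000 / 16,536 ≈ 967585.87 s → 16,126 minutes.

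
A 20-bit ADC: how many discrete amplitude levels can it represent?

1,048,576 levels

2^20 = 1,048,576.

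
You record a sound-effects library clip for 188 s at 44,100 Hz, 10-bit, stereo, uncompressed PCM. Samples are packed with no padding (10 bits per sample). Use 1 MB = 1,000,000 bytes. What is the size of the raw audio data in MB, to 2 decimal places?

Bits = 44,100 × 188 × 10 × 2 = 165,816,000 bits = 20,727,000 bytes.
20,727,000 / 1,000,000 = 20.73 MB.

20.73 MB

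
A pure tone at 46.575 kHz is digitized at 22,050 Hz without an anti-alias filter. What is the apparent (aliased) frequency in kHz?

2.475 kHz

Nyquist = 22,050/2 = 11,025 Hz; 46,575 Hz exceeds it.
Alias = |46,575 − 2×22,050| = |46,575 − 44,100| = 2,475 Hz = 2.475 kHz.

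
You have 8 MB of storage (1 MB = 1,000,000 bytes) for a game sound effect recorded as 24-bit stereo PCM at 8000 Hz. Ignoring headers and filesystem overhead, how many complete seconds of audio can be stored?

166 seconds

Uncompressed byte rate = 8,000 × 3 × 2 = 48,000 bytes/s.
Capacity = 8 × 1,000,000 = 8,000,000 bytes.
8,000,000 / 48,000 ≈ 166.67 s → 166 seconds.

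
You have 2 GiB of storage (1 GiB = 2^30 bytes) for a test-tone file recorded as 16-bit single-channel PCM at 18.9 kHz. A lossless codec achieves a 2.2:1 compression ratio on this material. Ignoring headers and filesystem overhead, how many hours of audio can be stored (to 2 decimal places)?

Uncompressed byte rate = 18,900 × 2 × 1 = 37,800 bytes/s.
After 2.2:1 compression, effective rate ≈ 17181.82 bytes/s.
Capacity = 2 × 1,073,741,824 = 2,147,483,648 bytes.
2,147,483,648 / effective rate ≈ 124985.82 s → 34.72 hours.

34.72 hours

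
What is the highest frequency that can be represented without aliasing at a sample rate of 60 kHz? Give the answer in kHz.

30 kHz

Nyquist frequency = sample rate / 2 = 60,000 / 2 = 30 kHz.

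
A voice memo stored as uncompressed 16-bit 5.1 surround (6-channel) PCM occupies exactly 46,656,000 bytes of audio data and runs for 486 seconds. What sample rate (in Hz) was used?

Bytes = sample_rate × seconds × bytes_per_sample × channels.
sample_rate = 46,656,000 / (486 × 2 × 6) = 46,656,000 / 5,832 = 8,000 Hz.

8,000 Hz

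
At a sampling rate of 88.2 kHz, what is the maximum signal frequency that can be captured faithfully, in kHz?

Nyquist frequency = sample rate / 2 = 88,200 / 2 = 44.1 kHz.

44.1 kHz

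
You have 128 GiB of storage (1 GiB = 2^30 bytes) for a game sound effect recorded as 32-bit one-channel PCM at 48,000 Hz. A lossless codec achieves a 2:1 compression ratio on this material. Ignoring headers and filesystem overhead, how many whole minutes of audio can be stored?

23,860 minutes

Uncompressed byte rate = 48,000 × 4 × 1 = 192,000 bytes/s.
After 2:1 compression, effective rate ≈ 96000 bytes/s.
Capacity = 128 × 1,073,741,824 = 137,438,953,472 bytes.
137,438,953,472 / effective rate ≈ 1431655.77 s → 23,860 minutes.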